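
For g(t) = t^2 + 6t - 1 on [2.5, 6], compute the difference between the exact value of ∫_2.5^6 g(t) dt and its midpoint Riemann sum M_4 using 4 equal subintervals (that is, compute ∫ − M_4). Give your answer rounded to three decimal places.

0.223

Exact integral: ∫_2.5^6 g(t) dt ≈ 152.54167.
M_4 ≈ 152.31836.
Error ≈ 152.54167 − 152.31836 ≈ 0.223.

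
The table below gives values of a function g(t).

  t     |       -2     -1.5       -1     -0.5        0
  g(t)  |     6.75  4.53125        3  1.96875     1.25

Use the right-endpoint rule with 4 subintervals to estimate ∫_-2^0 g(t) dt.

Δt = 0.5.
Sum = 0.5·[4.53125 + 3 + 1.96875 + 1.25] = 5.375.

5.375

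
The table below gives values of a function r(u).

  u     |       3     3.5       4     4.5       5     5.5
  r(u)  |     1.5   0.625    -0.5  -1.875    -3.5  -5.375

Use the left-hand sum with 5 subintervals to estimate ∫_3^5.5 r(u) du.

-1.875

Δu = 0.5.
Sum = 0.5·[1.5 + 0.625 + (-0.5) + (-1.875) + (-3.5)] = -1.875.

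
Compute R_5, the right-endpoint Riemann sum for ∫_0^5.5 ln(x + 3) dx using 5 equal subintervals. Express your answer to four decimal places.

9.9459

Δx = (5.5 − 0)/5 = 1.1.
Right endpoints: 1.1, 2.2, 3.3, 4.4, 5.5.
f(1.1) ≈ 1.4110, f(2.2) ≈ 1.6487, f(3.3) ≈ 1.8405, f(4.4) ≈ 2.0015, f(5.5) ≈ 2.1401.
Sum = Δx · [f(1.1) + f(2.2) + f(3.3) + f(4.4) + f(5.5)].
Sum ≈ 9.9459.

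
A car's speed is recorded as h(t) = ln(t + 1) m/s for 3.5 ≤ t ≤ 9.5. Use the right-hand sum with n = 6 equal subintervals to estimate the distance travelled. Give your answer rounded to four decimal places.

Δt = (9.5 − 3.5)/6 = 1.
Right endpoints: 4.5, 5.5, 6.5, 7.5, 8.5, 9.5.
h(4.5) ≈ 1.7047, h(5.5) ≈ 1.8718, h(6.5) ≈ 2.0149, h(7.5) ≈ 2.1401, h(8.5) ≈ 2.2513, h(9.5) ≈ 2.3514.
Sum = Δt · [h(4.5) + h(5.5) + h(6.5) + ...].
Sum ≈ 12.3342.

12.3342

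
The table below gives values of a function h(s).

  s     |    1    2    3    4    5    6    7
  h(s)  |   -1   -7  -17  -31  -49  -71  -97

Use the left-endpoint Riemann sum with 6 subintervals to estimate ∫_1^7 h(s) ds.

-176

Δs = 1.
Sum = 1·[(-1) + (-7) + (-17) + (-31) + (-49) + (-71)] = -176.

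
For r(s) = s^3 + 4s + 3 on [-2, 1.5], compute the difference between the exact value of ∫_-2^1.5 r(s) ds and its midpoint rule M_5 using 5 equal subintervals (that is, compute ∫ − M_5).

Exact integral: ∫_-2^1.5 r(s) ds = 4.265625.
M_5 = 4.3728125.
Error = 4.265625 − 4.3728125 = -0.1071875.

-0.1071875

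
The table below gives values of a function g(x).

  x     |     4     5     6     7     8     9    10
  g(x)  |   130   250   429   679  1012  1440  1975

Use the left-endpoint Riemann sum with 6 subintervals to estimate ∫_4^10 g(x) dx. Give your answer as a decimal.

3940

Δx = 1.
Sum = 1·[130 + 250 + 429 + 679 + 1012 + 1440] = 3940.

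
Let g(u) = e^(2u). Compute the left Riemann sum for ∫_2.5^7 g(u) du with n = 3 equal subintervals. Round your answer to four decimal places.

Δu = (7 − 2.5)/3 = 1.5.
Left endpoints: 2.5, 4, 5.5.
g(2.5) ≈ 148.4132, g(4) ≈ 2980.9580, g(5.5) ≈ 59874.1417.
Sum = Δu · [g(2.5) + g(4) + g(5.5)].
Sum ≈ 94505.2693.

94505.2693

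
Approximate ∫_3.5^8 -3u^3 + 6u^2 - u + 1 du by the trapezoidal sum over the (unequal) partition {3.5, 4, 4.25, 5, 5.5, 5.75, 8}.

-2152.79296875

Subinterval widths: 0.5, 0.25, 0.75, 0.5, 0.25, 2.25.
f(3.5) = -57.625, f(4) = -99, f(4.25) = -125.171875, f(5) = -229, f(5.5) = -322.125, f(5.75) = -376.703125, f(8) = -1159.
On each subinterval the trapezoid contributes (Δu_i/2)·[f(u_{i-1}) + f(u_i)].
Sum = -2152.79296875.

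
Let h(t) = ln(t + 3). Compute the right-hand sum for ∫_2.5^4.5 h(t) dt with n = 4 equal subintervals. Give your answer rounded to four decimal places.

Δt = (4.5 − 2.5)/4 = 0.5.
Right endpoints: 3, 3.5, 4, 4.5.
h(3) ≈ 1.7918, h(3.5) ≈ 1.8718, h(4) ≈ 1.9459, h(4.5) ≈ 2.0149.
Sum = Δt · [h(3) + h(3.5) + h(4) + h(4.5)].
Sum ≈ 3.8122.

3.8122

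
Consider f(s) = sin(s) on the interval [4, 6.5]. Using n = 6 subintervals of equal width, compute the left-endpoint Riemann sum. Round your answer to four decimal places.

-1.8091

Δs = (6.5 − 4)/6 = 5/12.
Left endpoints: 4, 53/12, 29/6, 5.25, 17/3, 73/12.
f(4) ≈ -0.7568, f(53/12) ≈ -0.9566, f(29/6) ≈ -0.9927, f(5.25) ≈ -0.8589, f(17/3) ≈ -0.5782, f(73/12) ≈ -0.1985.
Sum = Δs · [f(4) + f(53/12) + f(29/6) + ...].
Sum ≈ -1.8091.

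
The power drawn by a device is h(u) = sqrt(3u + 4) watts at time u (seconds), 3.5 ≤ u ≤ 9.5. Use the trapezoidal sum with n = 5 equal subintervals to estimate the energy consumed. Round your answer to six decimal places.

28.887480

Δu = (9.5 − 3.5)/5 = 1.2.
h(3.5) ≈ 3.807887, h(4.7) ≈ 4.254409, h(5.9) ≈ 4.658326, h(7.1) ≈ 5.029911, h(8.3) ≈ 5.375872, h(9.5) ≈ 5.700877.
T_5 = (Δu/2)·[h(u_0) + 2h(u_1) + ... + 2h(u_{4}) + h(u_5)].
Sum ≈ 28.887480.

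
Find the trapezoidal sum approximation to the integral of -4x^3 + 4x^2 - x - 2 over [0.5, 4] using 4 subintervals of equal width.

Δx = (4 − 0.5)/4 = 0.875.
f(0.5) = -2, f(1.375) = -6.2109375, f(2.25) = -29.5625, f(3.125) = -88.1328125, f(4) = -198.
T_4 = (Δx/2)·[f(x_0) + 2f(x_1) + 2f(x_2) + 2f(x_3) + f(x_4)].
Sum = -195.91796875.

-195.91796875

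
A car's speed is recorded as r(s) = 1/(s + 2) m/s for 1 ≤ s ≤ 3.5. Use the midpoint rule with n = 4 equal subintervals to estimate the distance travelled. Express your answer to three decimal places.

Δs = (3.5 − 1)/4 = 0.625.
Midpoints: 1.3125, 1.9375, 2.5625, 3.1875.
r(1.3125) = 16/53, r(1.9375) = 16/63, r(2.5625) = 16/73, r(3.1875) = 16/83.
Sum = Δs · [r(1.3125) + r(1.9375) + r(2.5625) + r(3.1875)].
Sum ≈ 0.605.

0.605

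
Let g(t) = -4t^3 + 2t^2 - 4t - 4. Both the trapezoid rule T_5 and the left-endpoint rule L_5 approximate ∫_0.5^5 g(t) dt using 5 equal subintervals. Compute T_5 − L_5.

-210.6

T_5 = -628.02.
L_5 = -417.42.
T_5 − L_5 = -210.6.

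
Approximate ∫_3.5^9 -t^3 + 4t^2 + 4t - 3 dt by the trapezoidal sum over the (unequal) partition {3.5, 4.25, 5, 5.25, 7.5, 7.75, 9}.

Subinterval widths: 0.75, 0.75, 0.25, 2.25, 0.25, 1.25.
f(3.5) = 17.125, f(4.25) = 9.484375, f(5) = -8, f(5.25) = -16.453125, f(7.5) = -169.875, f(7.75) = -197.234375, f(9) = -372.
On each subinterval the trapezoid contributes (Δt_i/2)·[f(t_{i-1}) + f(t_i)].
Sum = -603.80078125.

-603.80078125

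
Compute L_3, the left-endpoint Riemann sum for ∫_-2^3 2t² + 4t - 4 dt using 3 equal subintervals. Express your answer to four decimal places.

-7.0370

Δt = (3 − (-2))/3 = 5/3.
Left endpoints: -2, -1/3, 4/3.
f(-2) = -4, f(-1/3) = -46/9, f(4/3) = 44/9.
Sum = Δt · [f(-2) + f(-1/3) + f(4/3)].
Sum ≈ -7.0370.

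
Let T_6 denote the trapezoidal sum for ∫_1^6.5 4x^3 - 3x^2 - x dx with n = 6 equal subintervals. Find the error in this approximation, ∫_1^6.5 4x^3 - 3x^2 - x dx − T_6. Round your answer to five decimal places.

Exact integral: ∫_1^6.5 f(x) dx = 1489.8125.
T_6 ≈ 1522.1631944.
Error ≈ 1489.8125 − 1522.1631944 ≈ -32.35069.

-32.35069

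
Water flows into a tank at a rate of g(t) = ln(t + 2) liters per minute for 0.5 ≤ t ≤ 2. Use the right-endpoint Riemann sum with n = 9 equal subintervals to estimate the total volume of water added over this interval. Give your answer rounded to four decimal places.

Δt = (2 − 0.5)/9 = 1/6.
Right endpoints: 2/3, 5/6, 1, 7/6, 4/3, 1.5, 5/3, 11/6, 2.
g(2/3) ≈ 0.9808, g(5/6) ≈ 1.0415, g(1) ≈ 1.0986, g(7/6) ≈ 1.1527, g(4/3) ≈ 1.2040, g(1.5) ≈ 1.2528, g(5/3) ≈ 1.2993, g(11/6) ≈ 1.3437, g(2) ≈ 1.3863.
Sum = Δt · [g(2/3) + g(5/6) + g(1) + ...].
Sum ≈ 1.7933.

1.7933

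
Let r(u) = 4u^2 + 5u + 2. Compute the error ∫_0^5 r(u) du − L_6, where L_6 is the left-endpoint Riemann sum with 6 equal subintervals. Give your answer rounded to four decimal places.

Exact integral: ∫_0^5 r(u) du ≈ 239.166667.
L_6 ≈ 189.398148.
Error ≈ 239.166667 − 189.398148 ≈ 49.7685.

49.7685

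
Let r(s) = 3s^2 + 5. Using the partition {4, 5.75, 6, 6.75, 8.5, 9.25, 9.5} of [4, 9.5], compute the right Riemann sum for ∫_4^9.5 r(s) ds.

970.109375

Subinterval widths: 1.75, 0.25, 0.75, 1.75, 0.75, 0.25.
Right endpoints: 5.75, 6, 6.75, 8.5, 9.25, 9.5.
r(5.75) = 104.1875, r(6) = 113, r(6.75) = 141.6875, r(8.5) = 221.75, r(9.25) = 261.6875, r(9.5) = 275.75.
Sum = Σ Δs_i · r(s_i).
Sum = 970.109375.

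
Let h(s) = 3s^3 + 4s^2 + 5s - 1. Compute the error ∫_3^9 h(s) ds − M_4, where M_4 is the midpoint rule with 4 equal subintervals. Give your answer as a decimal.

65.25

Exact integral: ∫_3^9 h(s) ds = 5970.
M_4 = 5904.75.
Error = 5970 − 5904.75 = 65.25.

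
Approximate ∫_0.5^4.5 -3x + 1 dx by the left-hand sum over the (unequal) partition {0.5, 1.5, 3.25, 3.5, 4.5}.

Subinterval widths: 1, 1.75, 0.25, 1.
Left endpoints: 0.5, 1.5, 3.25, 3.5.
f(0.5) = -0.5, f(1.5) = -3.5, f(3.25) = -8.75, f(3.5) = -9.5.
Sum = Σ Δx_i · f(x_i).
Sum = -18.3125.

-18.3125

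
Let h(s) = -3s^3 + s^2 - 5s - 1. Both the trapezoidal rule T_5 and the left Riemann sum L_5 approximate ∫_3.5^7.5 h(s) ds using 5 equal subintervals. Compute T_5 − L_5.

T_5 = -2268.86.
L_5 = -1823.66.
T_5 − L_5 = -445.2.

-445.2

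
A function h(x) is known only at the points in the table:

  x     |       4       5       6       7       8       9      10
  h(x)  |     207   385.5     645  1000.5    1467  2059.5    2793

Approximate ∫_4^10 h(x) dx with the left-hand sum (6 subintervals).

Δx = 1.
Sum = 1·[207 + 385.5 + 645 + 1000.5 + 1467 + 2059.5] = 5764.5.

5764.5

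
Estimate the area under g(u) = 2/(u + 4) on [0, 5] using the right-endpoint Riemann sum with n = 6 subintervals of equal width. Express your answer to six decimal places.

Δu = (5 − 0)/6 = 5/6.
Right endpoints: 5/6, 5/3, 2.5, 10/3, 25/6, 5.
g(5/6) = 12/29, g(5/3) = 6/17, g(2.5) = 4/13, g(10/3) = 3/11, g(25/6) = 12/49, g(5) = 2/9.
Sum = Δu · [g(5/6) + g(5/3) + g(2.5) + ...].
Sum ≈ 1.511895.

1.511895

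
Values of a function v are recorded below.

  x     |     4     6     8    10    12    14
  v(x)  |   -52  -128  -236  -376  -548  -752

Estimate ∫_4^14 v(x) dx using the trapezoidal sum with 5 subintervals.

Δx = 2.
T_5 = (2/2)·[(-52) + 2·(-128) + 2·(-236) + 2·(-376) + 2·(-548) + (-752)] = -3380.

-3380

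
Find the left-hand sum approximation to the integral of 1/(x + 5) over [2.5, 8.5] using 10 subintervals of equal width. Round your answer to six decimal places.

0.605933

Δx = (8.5 − 2.5)/10 = 0.6.
Left endpoints: 2.5, 3.1, 3.7, 4.3, 4.9, 5.5, 6.1, 6.7, 7.3, 7.9.
f(2.5) = 2/15, f(3.1) = 10/81, f(3.7) = 10/87, f(4.3) = 10/93, f(4.9) = 10/99, f(5.5) = 2/21, f(6.1) = 10/111, f(6.7) = 10/117, f(7.3) = 10/123, f(7.9) = 10/129.
Sum = Δx · [f(2.5) + f(3.1) + f(3.7) + ...].
Sum ≈ 0.605933.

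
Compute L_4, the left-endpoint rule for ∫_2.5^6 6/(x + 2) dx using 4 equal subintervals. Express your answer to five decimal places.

3.72025

Δx = (6 − 2.5)/4 = 0.875.
Left endpoints: 2.5, 3.375, 4.25, 5.125.
f(2.5) = 4/3, f(3.375) = 48/43, f(4.25) = 0.96, f(5.125) = 16/19.
Sum = Δx · [f(2.5) + f(3.375) + f(4.25) + f(5.125)].
Sum ≈ 3.72025.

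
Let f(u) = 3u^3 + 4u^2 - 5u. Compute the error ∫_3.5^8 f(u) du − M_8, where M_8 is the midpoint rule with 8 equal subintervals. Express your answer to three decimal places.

Exact integral: ∫_3.5^8 f(u) du = 3455.578125.
M_8 ≈ 3448.96326.
Error ≈ 3455.578125 − 3448.96326 ≈ 6.615.

6.615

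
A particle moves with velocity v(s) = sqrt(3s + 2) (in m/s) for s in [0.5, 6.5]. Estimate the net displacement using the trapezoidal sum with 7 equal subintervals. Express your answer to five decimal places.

Δs = (6.5 − 0.5)/7 = 6/7.
v(0.5) ≈ 1.87083, v(19/14) ≈ 2.46403, v(31/14) ≈ 2.93987, v(43/14) ≈ 3.34877, v(55/14) ≈ 3.71291, v(67/14) ≈ 4.04440, v(79/14) ≈ 4.35070, v(6.5) ≈ 4.63681.
T_7 = (Δs/2)·[v(s_0) + 2v(s_1) + ... + 2v(s_{6}) + v(s_7)].
Sum ≈ 20.66957.

20.66957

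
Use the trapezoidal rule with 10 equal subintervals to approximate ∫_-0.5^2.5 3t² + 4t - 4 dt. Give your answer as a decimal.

Δt = (2.5 − (-0.5))/10 = 0.3.
f(-0.5) = -5.25, f(-0.2) = -4.68, f(0.1) = -3.57, f(0.4) = -1.92, f(0.7) = 0.27, f(1) = 3, f(1.3) = 6.27, f(1.6) = 10.08, f(1.9) = 14.43, f(2.2) = 19.32, f(2.5) = 24.75.
T_10 = (Δt/2)·[f(t_0) + 2f(t_1) + ... + 2f(t_{9}) + f(t_10)].
Sum = 15.885.

15.885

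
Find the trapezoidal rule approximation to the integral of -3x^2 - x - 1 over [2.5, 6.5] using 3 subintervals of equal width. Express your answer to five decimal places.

-284.55556

Δx = (6.5 − 2.5)/3 = 4/3.
f(2.5) = -22.25, f(23/6) = -587/12, f(31/6) = -86.25, f(6.5) = -134.25.
T_3 = (Δx/2)·[f(x_0) + 2f(x_1) + 2f(x_2) + f(x_3)].
Sum ≈ -284.55556.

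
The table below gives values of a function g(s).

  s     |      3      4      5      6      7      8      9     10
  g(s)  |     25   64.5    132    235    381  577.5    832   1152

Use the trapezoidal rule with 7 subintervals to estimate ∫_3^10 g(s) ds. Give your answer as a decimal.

2810.5

Δs = 1.
T_7 = (1/2)·[25 + 2·64.5 + 2·132 + 2·235 + 2·381 + 2·577.5 + 2·832 + 1152] = 2810.5.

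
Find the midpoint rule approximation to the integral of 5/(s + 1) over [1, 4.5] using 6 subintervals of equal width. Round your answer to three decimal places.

Δs = (4.5 − 1)/6 = 7/12.
Midpoints: 31/24, 1.875, 59/24, 73/24, 3.625, 101/24.
f(31/24) = 24/11, f(1.875) = 40/23, f(59/24) = 120/83, f(73/24) = 120/97, f(3.625) = 40/37, f(101/24) = 0.96.
Sum = Δs · [f(31/24) + f(1.875) + f(59/24) + ...].
Sum ≈ 5.043.

5.043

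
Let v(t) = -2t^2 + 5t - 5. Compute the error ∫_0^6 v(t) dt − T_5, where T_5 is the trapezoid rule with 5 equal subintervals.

2.88

Exact integral: ∫_0^6 v(t) dt = -84.
T_5 = -86.88.
Error = -84 − (-86.88) = 2.88.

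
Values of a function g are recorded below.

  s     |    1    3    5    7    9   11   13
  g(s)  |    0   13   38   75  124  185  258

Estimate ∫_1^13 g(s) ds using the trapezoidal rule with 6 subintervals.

Δs = 2.
T_6 = (2/2)·[0 + 2·13 + 2·38 + 2·75 + 2·124 + 2·185 + 258] = 1128.

1128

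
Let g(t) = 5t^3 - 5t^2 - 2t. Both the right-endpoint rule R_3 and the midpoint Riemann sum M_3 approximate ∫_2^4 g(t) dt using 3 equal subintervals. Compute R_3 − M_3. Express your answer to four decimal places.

80.8889

R_3 ≈ 272.592593.
M_3 ≈ 191.703704.
R_3 − M_3 ≈ 80.8889.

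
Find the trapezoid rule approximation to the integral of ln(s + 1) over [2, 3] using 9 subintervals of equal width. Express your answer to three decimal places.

1.249

Δs = (3 − 2)/9 = 1/9.
f(2) ≈ 1.099, f(19/9) ≈ 1.135, f(20/9) ≈ 1.170, f(7/3) ≈ 1.204, f(22/9) ≈ 1.237, f(23/9) ≈ 1.269, f(8/3) ≈ 1.299, f(25/9) ≈ 1.329, f(26/9) ≈ 1.358, f(3) ≈ 1.386.
T_9 = (Δs/2)·[f(s_0) + 2f(s_1) + ... + 2f(s_{8}) + f(s_9)].
Sum ≈ 1.249.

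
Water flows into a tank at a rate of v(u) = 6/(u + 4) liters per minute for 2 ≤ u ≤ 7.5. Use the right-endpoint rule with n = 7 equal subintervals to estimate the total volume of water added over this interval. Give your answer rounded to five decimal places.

Δu = (7.5 − 2)/7 = 11/14.
Right endpoints: 39/14, 25/7, 61/14, 36/7, 83/14, 47/7, 7.5.
v(39/14) = 84/95, v(25/7) = 42/53, v(61/14) = 28/39, v(36/7) = 0.65625, v(83/14) = 84/139, v(47/7) = 0.56, v(7.5) = 12/23.
Sum = Δu · [v(39/14) + v(25/7) + v(61/14) + ...].
Sum ≈ 3.72186.

3.72186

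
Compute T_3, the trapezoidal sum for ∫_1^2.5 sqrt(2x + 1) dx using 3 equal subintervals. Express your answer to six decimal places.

3.163419

Δx = (2.5 − 1)/3 = 0.5.
f(1) ≈ 1.732051, f(1.5) ≈ 2.000000, f(2) ≈ 2.236068, f(2.5) ≈ 2.449490.
T_3 = (Δx/2)·[f(x_0) + 2f(x_1) + 2f(x_2) + f(x_3)].
Sum ≈ 3.163419.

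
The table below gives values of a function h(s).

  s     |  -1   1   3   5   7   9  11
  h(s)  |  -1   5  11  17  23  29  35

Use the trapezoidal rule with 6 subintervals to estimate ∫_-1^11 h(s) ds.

Δs = 2.
T_6 = (2/2)·[(-1) + 2·5 + 2·11 + 2·17 + 2·23 + 2·29 + 35] = 204.

204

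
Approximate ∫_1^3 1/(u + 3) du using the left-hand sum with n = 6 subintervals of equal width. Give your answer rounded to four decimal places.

0.4197

Δu = (3 − 1)/6 = 1/3.
Left endpoints: 1, 4/3, 5/3, 2, 7/3, 8/3.
f(1) = 0.25, f(4/3) = 3/13, f(5/3) = 3/14, f(2) = 0.2, f(7/3) = 0.1875, f(8/3) = 3/17.
Sum = Δu · [f(1) + f(4/3) + f(5/3) + ...].
Sum ≈ 0.4197.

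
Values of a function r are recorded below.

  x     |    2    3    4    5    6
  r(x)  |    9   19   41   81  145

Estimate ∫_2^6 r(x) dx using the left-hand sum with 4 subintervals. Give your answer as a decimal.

Δx = 1.
Sum = 1·[9 + 19 + 41 + 81] = 150.

150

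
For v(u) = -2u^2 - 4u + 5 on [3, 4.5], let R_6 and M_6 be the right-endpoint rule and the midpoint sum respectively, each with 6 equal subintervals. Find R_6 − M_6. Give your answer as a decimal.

-3.609375

R_6 = -61.34375.
M_6 = -57.734375.
R_6 − M_6 = -3.609375.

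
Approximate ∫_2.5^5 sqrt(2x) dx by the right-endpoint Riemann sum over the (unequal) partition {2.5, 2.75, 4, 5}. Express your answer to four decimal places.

7.2841

Subinterval widths: 0.25, 1.25, 1.
Right endpoints: 2.75, 4, 5.
f(2.75) ≈ 2.3452, f(4) ≈ 2.8284, f(5) ≈ 3.1623.
Sum = Σ Δx_i · f(x_i).
Sum ≈ 7.2841.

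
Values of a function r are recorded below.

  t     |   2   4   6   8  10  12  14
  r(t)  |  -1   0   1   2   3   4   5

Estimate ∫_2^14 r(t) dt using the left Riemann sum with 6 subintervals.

Δt = 2.
Sum = 2·[(-1) + 0 + 1 + 2 + 3 + 4] = 18.

18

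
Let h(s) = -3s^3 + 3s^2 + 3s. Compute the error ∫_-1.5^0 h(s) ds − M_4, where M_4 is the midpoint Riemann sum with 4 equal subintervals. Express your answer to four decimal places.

Exact integral: ∫_-1.5^0 h(s) ds = 3.796875.
M_4 ≈ 3.625488.
Error ≈ 3.796875 − 3.625488 ≈ 0.1714.

0.1714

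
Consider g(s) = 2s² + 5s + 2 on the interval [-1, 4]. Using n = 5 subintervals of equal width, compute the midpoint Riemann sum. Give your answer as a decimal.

90

Δs = (4 − (-1))/5 = 1.
Midpoints: -0.5, 0.5, 1.5, 2.5, 3.5.
g(-0.5) = 0, g(0.5) = 5, g(1.5) = 14, g(2.5) = 27, g(3.5) = 44.
Sum = Δs · [g(-0.5) + g(0.5) + g(1.5) + g(2.5) + g(3.5)].
Sum = 90.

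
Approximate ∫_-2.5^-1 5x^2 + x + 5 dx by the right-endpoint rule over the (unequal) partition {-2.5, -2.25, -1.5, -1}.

22.578125

Subinterval widths: 0.25, 0.75, 0.5.
Right endpoints: -2.25, -1.5, -1.
f(-2.25) = 28.0625, f(-1.5) = 14.75, f(-1) = 9.
Sum = Σ Δx_i · f(x_i).
Sum = 22.578125.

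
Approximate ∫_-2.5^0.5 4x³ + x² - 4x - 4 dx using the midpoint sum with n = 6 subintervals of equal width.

Δx = (0.5 − (-2.5))/6 = 0.5.
Midpoints: -2.25, -1.75, -1.25, -0.75, -0.25, 0.25.
f(-2.25) = -35.5, f(-1.75) = -15.375, f(-1.25) = -5.25, f(-0.75) = -2.125, f(-0.25) = -3, f(0.25) = -4.875.
Sum = Δx · [f(-2.25) + f(-1.75) + f(-1.25) + ...].
Sum = -33.0625.

-33.0625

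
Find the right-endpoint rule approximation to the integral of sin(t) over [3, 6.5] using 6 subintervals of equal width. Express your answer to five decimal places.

-1.88891

Δt = (6.5 − 3)/6 = 7/12.
Right endpoints: 43/12, 25/6, 4.75, 16/3, 71/12, 6.5.
f(43/12) ≈ -0.42751, f(25/6) ≈ -0.85475, f(4.75) ≈ -0.99929, f(16/3) ≈ -0.81333, f(71/12) ≈ -0.35837, f(6.5) ≈ 0.21512.
Sum = Δt · [f(43/12) + f(25/6) + f(4.75) + ...].
Sum ≈ -1.88891.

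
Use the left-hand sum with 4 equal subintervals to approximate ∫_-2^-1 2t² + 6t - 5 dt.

Δt = (-1 − (-2))/4 = 0.25.
Left endpoints: -2, -1.75, -1.5, -1.25.
f(-2) = -9, f(-1.75) = -9.375, f(-1.5) = -9.5, f(-1.25) = -9.375.
Sum = Δt · [f(-2) + f(-1.75) + f(-1.5) + f(-1.25)].
Sum = -9.3125.

-9.3125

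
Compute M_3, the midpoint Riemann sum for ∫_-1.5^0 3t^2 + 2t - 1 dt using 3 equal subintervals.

Δt = (0 − (-1.5))/3 = 0.5.
Midpoints: -1.25, -0.75, -0.25.
f(-1.25) = 1.1875, f(-0.75) = -0.8125, f(-0.25) = -1.3125.
Sum = Δt · [f(-1.25) + f(-0.75) + f(-0.25)].
Sum = -0.46875.

-0.46875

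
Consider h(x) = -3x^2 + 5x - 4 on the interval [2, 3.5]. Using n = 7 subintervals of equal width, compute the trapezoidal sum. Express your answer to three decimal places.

Δx = (3.5 − 2)/7 = 3/14.
h(2) = -6, h(31/14) = -1497/196, h(17/7) = -468/49, h(37/14) = -2301/196, h(20/7) = -696/49, h(43/14) = -3321/196, h(23/7) = -978/49, h(3.5) = -23.25.
T_7 = (Δx/2)·[h(x_0) + 2h(x_1) + ... + 2h(x_{6}) + h(x_7)].
Sum ≈ -20.284.

-20.284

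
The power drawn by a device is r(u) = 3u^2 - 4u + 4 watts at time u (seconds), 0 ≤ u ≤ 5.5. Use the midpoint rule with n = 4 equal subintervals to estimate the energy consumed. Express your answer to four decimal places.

125.2754

Δu = (5.5 − 0)/4 = 1.375.
Midpoints: 0.6875, 2.0625, 3.4375, 4.8125.
r(0.6875) = 2.66796875, r(2.0625) = 8.51171875, r(3.4375) = 25.69921875, r(4.8125) = 54.23046875.
Sum = Δu · [r(0.6875) + r(2.0625) + r(3.4375) + r(4.8125)].
Sum ≈ 125.2754.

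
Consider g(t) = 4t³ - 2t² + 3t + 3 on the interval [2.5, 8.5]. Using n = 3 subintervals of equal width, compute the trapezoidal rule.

5155

Δt = (8.5 − 2.5)/3 = 2.
g(2.5) = 60.5, g(4.5) = 340.5, g(6.5) = 1036.5, g(8.5) = 2340.5.
T_3 = (Δt/2)·[g(t_0) + 2g(t_1) + 2g(t_2) + g(t_3)].
Sum = 5155.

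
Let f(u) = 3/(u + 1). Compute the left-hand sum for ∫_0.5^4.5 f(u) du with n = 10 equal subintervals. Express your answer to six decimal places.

Δu = (4.5 − 0.5)/10 = 0.4.
Left endpoints: 0.5, 0.9, 1.3, 1.7, 2.1, 2.5, 2.9, 3.3, 3.7, 4.1.
f(0.5) = 2, f(0.9) = 30/19, f(1.3) = 30/23, f(1.7) = 10/9, f(2.1) = 30/31, f(2.5) = 6/7, f(2.9) = 10/13, f(3.3) = 30/43, f(3.7) = 30/47, f(4.1) = 10/17.
Sum = Δu · [f(0.5) + f(0.9) + f(1.3) + ...].
Sum ≈ 4.205092.

4.205092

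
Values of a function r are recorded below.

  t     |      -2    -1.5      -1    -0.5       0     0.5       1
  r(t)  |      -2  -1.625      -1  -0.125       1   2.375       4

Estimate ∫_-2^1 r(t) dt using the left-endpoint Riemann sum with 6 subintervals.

Δt = 0.5.
Sum = 0.5·[(-2) + (-1.625) + (-1) + (-0.125) + 1 + 2.375] = -0.6875.

-0.6875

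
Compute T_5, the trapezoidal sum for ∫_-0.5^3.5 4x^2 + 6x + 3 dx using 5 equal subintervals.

Δx = (3.5 − (-0.5))/5 = 0.8.
f(-0.5) = 1, f(0.3) = 5.16, f(1.1) = 14.44, f(1.9) = 28.84, f(2.7) = 48.36, f(3.5) = 73.
T_5 = (Δx/2)·[f(x_0) + 2f(x_1) + ... + 2f(x_{4}) + f(x_5)].
Sum = 107.04.

107.04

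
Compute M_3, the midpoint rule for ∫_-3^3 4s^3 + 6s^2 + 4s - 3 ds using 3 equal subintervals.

Δs = (3 − (-3))/3 = 2.
Midpoints: -2, 0, 2.
f(-2) = -19, f(0) = -3, f(2) = 61.
Sum = Δs · [f(-2) + f(0) + f(2)].
Sum = 78.

78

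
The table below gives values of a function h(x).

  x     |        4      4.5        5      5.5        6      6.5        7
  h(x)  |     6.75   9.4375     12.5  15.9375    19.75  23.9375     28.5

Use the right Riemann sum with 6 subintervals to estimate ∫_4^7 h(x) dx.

55.03125

Δx = 0.5.
Sum = 0.5·[9.4375 + 12.5 + 15.9375 + 19.75 + 23.9375 + 28.5] = 55.03125.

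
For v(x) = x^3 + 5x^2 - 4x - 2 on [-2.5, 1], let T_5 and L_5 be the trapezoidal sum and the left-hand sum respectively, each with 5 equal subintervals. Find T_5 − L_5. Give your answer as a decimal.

T_5 = 22.47875.
L_5 = 30.7475.
T_5 − L_5 = -8.26875.

-8.26875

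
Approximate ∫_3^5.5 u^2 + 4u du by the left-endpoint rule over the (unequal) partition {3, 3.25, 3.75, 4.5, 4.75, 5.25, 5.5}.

81.3125

Subinterval widths: 0.25, 0.5, 0.75, 0.25, 0.5, 0.25.
Left endpoints: 3, 3.25, 3.75, 4.5, 4.75, 5.25.
f(3) = 21, f(3.25) = 23.5625, f(3.75) = 29.0625, f(4.5) = 38.25, f(4.75) = 41.5625, f(5.25) = 48.5625.
Sum = Σ Δu_i · f(u_i).
Sum = 81.3125.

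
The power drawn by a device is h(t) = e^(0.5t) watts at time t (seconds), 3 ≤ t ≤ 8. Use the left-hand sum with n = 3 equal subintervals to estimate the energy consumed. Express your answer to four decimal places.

Δt = (8 − 3)/3 = 5/3.
Left endpoints: 3, 14/3, 19/3.
h(3) ≈ 4.4817, h(14/3) ≈ 10.3123, h(19/3) ≈ 23.7283.
Sum = Δt · [h(3) + h(14/3) + h(19/3)].
Sum ≈ 64.2037.

64.2037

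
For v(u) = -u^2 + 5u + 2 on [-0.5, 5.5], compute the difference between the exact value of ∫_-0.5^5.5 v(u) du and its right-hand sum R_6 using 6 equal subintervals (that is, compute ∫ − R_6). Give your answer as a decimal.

Exact integral: ∫_-0.5^5.5 v(u) du = 31.5.
R_6 = 30.5.
Error = 31.5 − 30.5 = 1.

1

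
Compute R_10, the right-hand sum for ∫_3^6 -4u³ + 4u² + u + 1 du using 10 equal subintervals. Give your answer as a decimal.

Δu = (6 − 3)/10 = 0.3.
Right endpoints: 3.3, 3.6, 3.9, 4.2, 4.5, 4.8, 5.1, 5.4, 5.7, 6.
f(3.3) = -95.888, f(3.6) = -130.184, f(3.9) = -171.536, f(4.2) = -220.592, f(4.5) = -278, f(4.8) = -344.408, f(5.1) = -420.464, f(5.4) = -506.816, f(5.7) = -604.112, f(6) = -713.
Sum = Δu · [f(3.3) + f(3.6) + f(3.9) + ...].
Sum = -1045.5.

-1045.5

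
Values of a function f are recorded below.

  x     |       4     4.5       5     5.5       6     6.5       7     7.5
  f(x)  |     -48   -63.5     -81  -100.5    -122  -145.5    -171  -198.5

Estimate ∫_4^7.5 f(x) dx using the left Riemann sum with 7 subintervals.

-365.75

Δx = 0.5.
Sum = 0.5·[(-48) + (-63.5) + (-81) + (-100.5) + (-122) + (-145.5) + (-171)] = -365.75.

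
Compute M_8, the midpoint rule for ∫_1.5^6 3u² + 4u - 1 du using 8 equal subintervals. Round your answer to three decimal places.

275.269

Δu = (6 − 1.5)/8 = 0.5625.
Midpoints: 1.78125, 2.34375, 2.90625, 3.46875, 4.03125, 4.59375, 5.15625, 5.71875.
f(1.78125) = 16019/1024, f(2.34375) = 25451/1024, f(2.90625) = 36827/1024, f(3.46875) = 50147/1024, f(4.03125) = 65411/1024, f(4.59375) = 82619/1024, f(5.15625) = 101771/1024, f(5.71875) = 122867/1024.
Sum = Δu · [f(1.78125) + f(2.34375) + f(2.90625) + ...].
Sum ≈ 275.269.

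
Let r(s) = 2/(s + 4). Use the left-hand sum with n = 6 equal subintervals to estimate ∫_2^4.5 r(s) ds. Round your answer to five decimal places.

0.71744

Δs = (4.5 − 2)/6 = 5/12.
Left endpoints: 2, 29/12, 17/6, 3.25, 11/3, 49/12.
r(2) = 1/3, r(29/12) = 24/77, r(17/6) = 12/41, r(3.25) = 8/29, r(11/3) = 6/23, r(49/12) = 24/97.
Sum = Δs · [r(2) + r(29/12) + r(17/6) + ...].
Sum ≈ 0.71744.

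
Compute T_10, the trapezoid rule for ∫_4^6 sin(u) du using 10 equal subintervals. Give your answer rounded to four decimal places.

-1.6084

Δu = (6 − 4)/10 = 0.2.
f(4) ≈ -0.7568, f(4.2) ≈ -0.8716, f(4.4) ≈ -0.9516, f(4.6) ≈ -0.9937, f(4.8) ≈ -0.9962, f(5) ≈ -0.9589, f(5.2) ≈ -0.8835, f(5.4) ≈ -0.7728, f(5.6) ≈ -0.6313, f(5.8) ≈ -0.4646, f(6) ≈ -0.2794.
T_10 = (Δu/2)·[f(u_0) + 2f(u_1) + ... + 2f(u_{9}) + f(u_10)].
Sum ≈ -1.6084.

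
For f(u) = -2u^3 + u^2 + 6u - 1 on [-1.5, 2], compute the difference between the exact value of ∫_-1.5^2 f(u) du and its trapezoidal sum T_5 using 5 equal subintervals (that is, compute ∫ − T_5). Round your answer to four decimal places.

0.1429

Exact integral: ∫_-1.5^2 f(u) du ≈ 0.072917.
T_5 = -0.07.
Error ≈ 0.072917 − (-0.07) ≈ 0.1429.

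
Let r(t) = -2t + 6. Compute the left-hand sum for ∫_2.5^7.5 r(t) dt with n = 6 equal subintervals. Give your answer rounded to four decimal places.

Δt = (7.5 − 2.5)/6 = 5/6.
Left endpoints: 2.5, 10/3, 25/6, 5, 35/6, 20/3.
r(2.5) = 1, r(10/3) = -2/3, r(25/6) = -7/3, r(5) = -4, r(35/6) = -17/3, r(20/3) = -22/3.
Sum = Δt · [r(2.5) + r(10/3) + r(25/6) + ...].
Sum ≈ -15.8333.

-15.8333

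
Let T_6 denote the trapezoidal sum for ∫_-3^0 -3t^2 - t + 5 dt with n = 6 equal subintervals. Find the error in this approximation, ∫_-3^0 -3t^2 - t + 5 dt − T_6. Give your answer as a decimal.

Exact integral: ∫_-3^0 f(t) dt = -7.5.
T_6 = -7.875.
Error = -7.5 − (-7.875) = 0.375.

0.375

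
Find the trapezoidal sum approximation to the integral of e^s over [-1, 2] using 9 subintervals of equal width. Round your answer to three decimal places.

Δs = (2 − (-1))/9 = 1/3.
f(-1) ≈ 0.368, f(-2/3) ≈ 0.513, f(-1/3) ≈ 0.717, f(0) ≈ 1.000, f(1/3) ≈ 1.396, f(2/3) ≈ 1.948, f(1) ≈ 2.718, f(4/3) ≈ 3.794, f(5/3) ≈ 5.294, f(2) ≈ 7.389.
T_9 = (Δs/2)·[f(s_0) + 2f(s_1) + ... + 2f(s_{8}) + f(s_9)].
Sum ≈ 7.086.

7.086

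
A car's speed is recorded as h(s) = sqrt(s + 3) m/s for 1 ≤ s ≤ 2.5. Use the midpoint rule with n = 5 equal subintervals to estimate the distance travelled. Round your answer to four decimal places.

3.2659

Δs = (2.5 − 1)/5 = 0.3.
Midpoints: 1.15, 1.45, 1.75, 2.05, 2.35.
h(1.15) ≈ 2.0372, h(1.45) ≈ 2.1095, h(1.75) ≈ 2.1794, h(2.05) ≈ 2.2472, h(2.35) ≈ 2.3130.
Sum = Δs · [h(1.15) + h(1.45) + h(1.75) + h(2.05) + h(2.35)].
Sum ≈ 3.2659.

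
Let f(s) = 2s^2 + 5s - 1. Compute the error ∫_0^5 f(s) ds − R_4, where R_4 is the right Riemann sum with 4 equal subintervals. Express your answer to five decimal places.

-49.47917

Exact integral: ∫_0^5 f(s) ds ≈ 140.8333333.
R_4 = 190.3125.
Error ≈ 140.8333333 − 190.3125 ≈ -49.47917.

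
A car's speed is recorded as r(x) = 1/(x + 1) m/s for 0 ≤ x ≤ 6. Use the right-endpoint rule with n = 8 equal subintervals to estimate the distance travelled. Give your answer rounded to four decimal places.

Δx = (6 − 0)/8 = 0.75.
Right endpoints: 0.75, 1.5, 2.25, 3, 3.75, 4.5, 5.25, 6.
r(0.75) = 4/7, r(1.5) = 0.4, r(2.25) = 4/13, r(3) = 0.25, r(3.75) = 4/19, r(4.5) = 2/11, r(5.25) = 0.16, r(6) = 1/7.
Sum = Δx · [r(0.75) + r(1.5) + r(2.25) + ...].
Sum ≈ 1.6682.

1.6682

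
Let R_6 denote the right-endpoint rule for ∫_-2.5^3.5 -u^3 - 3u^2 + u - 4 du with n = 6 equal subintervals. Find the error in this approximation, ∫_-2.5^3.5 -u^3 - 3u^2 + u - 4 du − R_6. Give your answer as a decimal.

Exact integral: ∫_-2.5^3.5 f(u) du = -107.25.
R_6 = -147.
Error = -107.25 − (-147) = 39.75.

39.75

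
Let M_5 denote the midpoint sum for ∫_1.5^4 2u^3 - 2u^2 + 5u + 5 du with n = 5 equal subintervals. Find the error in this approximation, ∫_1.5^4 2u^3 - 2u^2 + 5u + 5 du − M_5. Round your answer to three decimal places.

Exact integral: ∫_1.5^4 f(u) du ≈ 131.92708.
M_5 = 131.171875.
Error ≈ 131.92708 − 131.171875 ≈ 0.755.

0.755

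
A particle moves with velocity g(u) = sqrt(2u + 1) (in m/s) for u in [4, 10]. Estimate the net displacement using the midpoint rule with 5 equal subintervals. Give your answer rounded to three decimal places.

23.085

Δu = (10 − 4)/5 = 1.2.
Midpoints: 4.6, 5.8, 7, 8.2, 9.4.
g(4.6) ≈ 3.194, g(5.8) ≈ 3.550, g(7) ≈ 3.873, g(8.2) ≈ 4.171, g(9.4) ≈ 4.450.
Sum = Δu · [g(4.6) + g(5.8) + g(7) + g(8.2) + g(9.4)].
Sum ≈ 23.085.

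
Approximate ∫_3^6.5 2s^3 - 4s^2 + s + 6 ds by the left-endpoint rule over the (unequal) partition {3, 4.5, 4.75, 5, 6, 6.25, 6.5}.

Subinterval widths: 1.5, 0.25, 0.25, 1, 0.25, 0.25.
Left endpoints: 3, 4.5, 4.75, 5, 6, 6.25.
f(3) = 27, f(4.5) = 111.75, f(4.75) = 134.84375, f(5) = 161, f(6) = 300, f(6.25) = 344.28125.
Sum = Σ Δs_i · f(s_i).
Sum = 424.21875.

424.21875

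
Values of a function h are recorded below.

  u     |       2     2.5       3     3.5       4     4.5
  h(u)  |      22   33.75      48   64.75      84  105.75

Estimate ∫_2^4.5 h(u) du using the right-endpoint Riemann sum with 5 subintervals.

Δu = 0.5.
Sum = 0.5·[33.75 + 48 + 64.75 + 84 + 105.75] = 168.125.

168.125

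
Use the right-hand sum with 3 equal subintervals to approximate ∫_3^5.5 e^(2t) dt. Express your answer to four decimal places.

61099.0467

Δt = (5.5 − 3)/3 = 5/6.
Right endpoints: 23/6, 14/3, 5.5.
f(23/6) ≈ 2135.9497, f(14/3) ≈ 11308.7646, f(5.5) ≈ 59874.1417.
Sum = Δt · [f(23/6) + f(14/3) + f(5.5)].
Sum ≈ 61099.0467.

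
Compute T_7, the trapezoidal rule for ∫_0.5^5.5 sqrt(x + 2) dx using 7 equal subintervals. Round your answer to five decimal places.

Δx = (5.5 − 0.5)/7 = 5/7.
f(0.5) ≈ 1.58114, f(17/14) ≈ 1.79284, f(27/14) ≈ 1.98206, f(37/14) ≈ 2.15473, f(47/14) ≈ 2.31455, f(57/14) ≈ 2.46403, f(67/14) ≈ 2.60494, f(5.5) ≈ 2.73861.
T_7 = (Δx/2)·[f(x_0) + 2f(x_1) + ... + 2f(x_{6}) + f(x_7)].
Sum ≈ 11.05216.

11.05216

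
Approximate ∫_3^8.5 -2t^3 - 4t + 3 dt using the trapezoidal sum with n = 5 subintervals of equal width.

Δt = (8.5 − 3)/5 = 1.1.
f(3) = -63, f(4.1) = -151.242, f(5.2) = -299.016, f(6.3) = -522.294, f(7.4) = -837.048, f(8.5) = -1259.25.
T_5 = (Δt/2)·[f(t_0) + 2f(t_1) + ... + 2f(t_{4}) + f(t_5)].
Sum = -2717.7975.

-2717.7975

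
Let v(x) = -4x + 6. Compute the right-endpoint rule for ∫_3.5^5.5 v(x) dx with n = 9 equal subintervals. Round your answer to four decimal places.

Δx = (5.5 − 3.5)/9 = 2/9.
Right endpoints: 67/18, 71/18, 25/6, 79/18, 83/18, 29/6, 91/18, 95/18, 5.5.
v(67/18) = -80/9, v(71/18) = -88/9, v(25/6) = -32/3, v(79/18) = -104/9, v(83/18) = -112/9, v(29/6) = -40/3, v(91/18) = -128/9, v(95/18) = -136/9, v(5.5) = -16.
Sum = Δx · [v(67/18) + v(71/18) + v(25/6) + ...].
Sum ≈ -24.8889.

-24.8889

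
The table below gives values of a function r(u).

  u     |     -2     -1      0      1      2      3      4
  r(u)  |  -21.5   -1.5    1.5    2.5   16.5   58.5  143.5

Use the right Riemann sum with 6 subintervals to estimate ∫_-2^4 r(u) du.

221

Δu = 1.
Sum = 1·[(-1.5) + 1.5 + 2.5 + 16.5 + 58.5 + 143.5] = 221.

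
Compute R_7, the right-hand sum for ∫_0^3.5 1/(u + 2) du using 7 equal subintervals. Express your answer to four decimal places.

Δu = (3.5 − 0)/7 = 0.5.
Right endpoints: 0.5, 1, 1.5, 2, 2.5, 3, 3.5.
f(0.5) = 0.4, f(1) = 1/3, f(1.5) = 2/7, f(2) = 0.25, f(2.5) = 2/9, f(3) = 0.2, f(3.5) = 2/11.
Sum = Δu · [f(0.5) + f(1) + f(1.5) + ...].
Sum ≈ 0.9365.

0.9365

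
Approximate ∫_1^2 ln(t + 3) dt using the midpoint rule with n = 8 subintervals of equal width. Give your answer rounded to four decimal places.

Δt = (2 − 1)/8 = 0.125.
Midpoints: 1.0625, 1.1875, 1.3125, 1.4375, 1.5625, 1.6875, 1.8125, 1.9375.
f(1.0625) ≈ 1.4018, f(1.1875) ≈ 1.4321, f(1.3125) ≈ 1.4615, f(1.4375) ≈ 1.4901, f(1.5625) ≈ 1.5179, f(1.6875) ≈ 1.5449, f(1.8125) ≈ 1.5712, f(1.9375) ≈ 1.5969.
Sum = Δt · [f(1.0625) + f(1.1875) + f(1.3125) + ...].
Sum ≈ 1.5020.

1.5020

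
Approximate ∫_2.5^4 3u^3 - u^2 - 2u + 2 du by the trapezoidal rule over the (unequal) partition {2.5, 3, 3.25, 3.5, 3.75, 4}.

Subinterval widths: 0.5, 0.25, 0.25, 0.25, 0.25.
f(2.5) = 37.625, f(3) = 68, f(3.25) = 87.921875, f(3.5) = 111.375, f(3.75) = 138.640625, f(4) = 170.
On each subinterval the trapezoid contributes (Δu_i/2)·[f(u_{i-1}) + f(u_i)].
Sum = 140.640625.

140.640625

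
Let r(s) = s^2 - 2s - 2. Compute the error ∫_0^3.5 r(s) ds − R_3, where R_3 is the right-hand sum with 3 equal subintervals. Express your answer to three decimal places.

-3.856

Exact integral: ∫_0^3.5 r(s) ds ≈ -4.95833.
R_3 ≈ -1.10185.
Error ≈ -4.95833 − (-1.10185) ≈ -3.856.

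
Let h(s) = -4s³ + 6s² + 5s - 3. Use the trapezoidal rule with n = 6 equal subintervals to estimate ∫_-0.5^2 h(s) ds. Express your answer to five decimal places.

1.97049

Δs = (2 − (-0.5))/6 = 5/12.
h(-0.5) = -3.5, h(-1/12) = -1457/432, h(1/3) = -22/27, h(0.75) = 2.4375, h(7/6) = 251/54, h(19/12) = 1763/432, h(2) = -1.
T_6 = (Δs/2)·[h(s_0) + 2h(s_1) + ... + 2h(s_{5}) + h(s_6)].
Sum ≈ 1.97049.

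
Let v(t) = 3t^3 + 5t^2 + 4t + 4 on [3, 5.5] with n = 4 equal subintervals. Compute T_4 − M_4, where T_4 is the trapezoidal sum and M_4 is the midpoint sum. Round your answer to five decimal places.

T_4 ≈ 917.3779297.
M_4 ≈ 906.8188477.
T_4 − M_4 ≈ 10.55908.

10.55908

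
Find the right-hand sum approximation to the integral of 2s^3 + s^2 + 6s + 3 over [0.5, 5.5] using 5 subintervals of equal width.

Δs = (5.5 − 0.5)/5 = 1.
Right endpoints: 1.5, 2.5, 3.5, 4.5, 5.5.
f(1.5) = 21, f(2.5) = 55.5, f(3.5) = 122, f(4.5) = 232.5, f(5.5) = 399.
Sum = Δs · [f(1.5) + f(2.5) + f(3.5) + f(4.5) + f(5.5)].
Sum = 830.

830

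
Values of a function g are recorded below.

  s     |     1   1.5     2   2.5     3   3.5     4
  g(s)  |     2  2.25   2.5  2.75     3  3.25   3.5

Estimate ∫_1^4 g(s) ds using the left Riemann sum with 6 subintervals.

7.875

Δs = 0.5.
Sum = 0.5·[2 + 2.25 + 2.5 + 2.75 + 3 + 3.25] = 7.875.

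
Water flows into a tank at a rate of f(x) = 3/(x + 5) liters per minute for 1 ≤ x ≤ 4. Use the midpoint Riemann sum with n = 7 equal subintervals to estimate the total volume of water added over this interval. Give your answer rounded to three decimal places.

Δx = (4 − 1)/7 = 3/7.
Midpoints: 17/14, 23/14, 29/14, 2.5, 41/14, 47/14, 53/14.
f(17/14) = 14/29, f(23/14) = 14/31, f(29/14) = 14/33, f(2.5) = 0.4, f(41/14) = 14/37, f(47/14) = 14/39, f(53/14) = 14/41.
Sum = Δx · [f(17/14) + f(23/14) + f(29/14) + ...].
Sum ≈ 1.216.

1.216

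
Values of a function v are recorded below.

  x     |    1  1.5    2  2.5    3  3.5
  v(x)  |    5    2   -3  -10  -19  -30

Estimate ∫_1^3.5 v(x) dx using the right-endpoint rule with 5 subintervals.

Δx = 0.5.
Sum = 0.5·[2 + (-3) + (-10) + (-19) + (-30)] = -30.

-30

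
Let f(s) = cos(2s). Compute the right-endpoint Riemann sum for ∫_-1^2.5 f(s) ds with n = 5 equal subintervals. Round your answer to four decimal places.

Δs = (2.5 − (-1))/5 = 0.7.
Right endpoints: -0.3, 0.4, 1.1, 1.8, 2.5.
f(-0.3) ≈ 0.8253, f(0.4) ≈ 0.6967, f(1.1) ≈ -0.5885, f(1.8) ≈ -0.8968, f(2.5) ≈ 0.2837.
Sum = Δs · [f(-0.3) + f(0.4) + f(1.1) + f(1.8) + f(2.5)].
Sum ≈ 0.2243.

0.2243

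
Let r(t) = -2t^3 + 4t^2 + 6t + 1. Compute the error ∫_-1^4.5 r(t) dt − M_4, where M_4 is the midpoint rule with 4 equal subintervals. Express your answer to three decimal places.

Exact integral: ∫_-1^4.5 r(t) dt ≈ -18.44792.
M_4 ≈ -12.81543.
Error ≈ -18.44792 − (-12.81543) ≈ -5.632.

-5.632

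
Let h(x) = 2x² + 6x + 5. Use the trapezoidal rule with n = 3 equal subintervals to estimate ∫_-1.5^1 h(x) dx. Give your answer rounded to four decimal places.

12.2454

Δx = (1 − (-1.5))/3 = 5/6.
h(-1.5) = 0.5, h(-2/3) = 17/9, h(1/6) = 109/18, h(1) = 13.
T_3 = (Δx/2)·[h(x_0) + 2h(x_1) + 2h(x_2) + h(x_3)].
Sum ≈ 12.2454.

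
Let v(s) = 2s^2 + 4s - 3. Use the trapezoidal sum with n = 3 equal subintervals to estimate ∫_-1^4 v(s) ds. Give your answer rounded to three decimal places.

Δs = (4 − (-1))/3 = 5/3.
v(-1) = -5, v(2/3) = 5/9, v(7/3) = 155/9, v(4) = 45.
T_3 = (Δs/2)·[v(s_0) + 2v(s_1) + 2v(s_2) + v(s_3)].
Sum ≈ 62.963.

62.963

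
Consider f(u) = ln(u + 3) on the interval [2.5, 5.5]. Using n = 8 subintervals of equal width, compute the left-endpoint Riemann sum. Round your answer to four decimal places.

Δu = (5.5 − 2.5)/8 = 0.375.
Left endpoints: 2.5, 2.875, 3.25, 3.625, 4, 4.375, 4.75, 5.125.
f(2.5) ≈ 1.7047, f(2.875) ≈ 1.7707, f(3.25) ≈ 1.8326, f(3.625) ≈ 1.8909, f(4) ≈ 1.9459, f(4.375) ≈ 1.9981, f(4.75) ≈ 2.0477, f(5.125) ≈ 2.0949.
Sum = Δu · [f(2.5) + f(2.875) + f(3.25) + ...].
Sum ≈ 5.7321.

5.7321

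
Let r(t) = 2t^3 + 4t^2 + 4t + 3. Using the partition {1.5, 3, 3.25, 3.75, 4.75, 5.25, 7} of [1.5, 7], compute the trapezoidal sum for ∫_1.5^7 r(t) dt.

Subinterval widths: 1.5, 0.25, 0.5, 1, 0.5, 1.75.
r(1.5) = 24.75, r(3) = 105, r(3.25) = 126.90625, r(3.75) = 179.71875, r(4.75) = 326.59375, r(5.25) = 423.65625, r(7) = 913.
On each subinterval the trapezoid contributes (Δt_i/2)·[r(t_{i-1}) + r(t_i)].
Sum = 1813.25.

1813.25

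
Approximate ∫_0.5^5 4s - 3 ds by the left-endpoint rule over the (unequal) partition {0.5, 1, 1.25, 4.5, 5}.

Subinterval widths: 0.5, 0.25, 3.25, 0.5.
Left endpoints: 0.5, 1, 1.25, 4.5.
f(0.5) = -1, f(1) = 1, f(1.25) = 2, f(4.5) = 15.
Sum = Σ Δs_i · f(s_i).
Sum = 13.75.

13.75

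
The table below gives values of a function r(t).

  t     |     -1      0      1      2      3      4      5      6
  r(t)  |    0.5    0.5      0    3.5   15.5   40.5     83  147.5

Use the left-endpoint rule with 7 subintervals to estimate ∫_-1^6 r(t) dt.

Δt = 1.
Sum = 1·[0.5 + 0.5 + 0 + 3.5 + 15.5 + 40.5 + 83] = 143.5.

143.5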